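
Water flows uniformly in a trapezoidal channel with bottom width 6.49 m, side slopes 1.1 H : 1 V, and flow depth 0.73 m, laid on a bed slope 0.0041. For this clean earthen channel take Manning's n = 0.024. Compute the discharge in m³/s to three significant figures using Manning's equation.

A = (b + z·y)·y = (6.49 + 1.1×0.73)×0.73 = 5.324 m²
P = b + 2y√(1+z²) = 6.49 + 2×0.73×√(1+1.1²) = 8.660 m
R = A/P = 5.324/8.660 = 0.6147 m
Q = (1/n)·A·R^(2/3)·S^(1/2) = (1/0.024) × 5.324 × 0.6147^(2/3) × 0.0041^(1/2) = 10.27 m³/s

10.3 m³/s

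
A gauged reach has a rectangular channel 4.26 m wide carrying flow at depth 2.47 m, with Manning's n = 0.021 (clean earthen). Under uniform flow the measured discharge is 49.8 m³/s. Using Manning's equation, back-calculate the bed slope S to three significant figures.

A = b·y = 4.26 × 2.47 = 10.52 m²
P = b + 2y = 4.26 + 2×2.47 = 9.200 m
R = A/P = 10.52/9.200 = 1.144 m
S = (Q·n / (1·A·R^(2/3)))² = (49.8×0.021 / (1×10.52×1.094))² = 0.008259

0.00826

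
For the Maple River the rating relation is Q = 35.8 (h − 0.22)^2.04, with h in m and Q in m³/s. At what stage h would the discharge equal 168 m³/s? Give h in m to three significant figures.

2.35 m

h − h₀ = (Q/C)^(1/b) = (168/35.8)^(1/2.04) = 2.134 m
h = 0.22 + 2.134 = 2.354 m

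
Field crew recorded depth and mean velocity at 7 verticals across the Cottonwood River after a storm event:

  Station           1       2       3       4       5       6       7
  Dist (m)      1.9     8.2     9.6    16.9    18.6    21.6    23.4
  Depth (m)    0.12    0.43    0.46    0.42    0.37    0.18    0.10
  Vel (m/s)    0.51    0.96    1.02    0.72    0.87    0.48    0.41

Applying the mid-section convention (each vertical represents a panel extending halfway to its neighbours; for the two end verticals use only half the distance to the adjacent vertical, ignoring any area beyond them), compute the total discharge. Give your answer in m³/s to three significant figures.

w_1 = (8.2 − 1.9)/2 = 3.15 m; q_1 = 0.51 × 0.12 × 3.15 = 0.1928 m³/s
w_2 = (9.6 − 1.9)/2 = 3.85 m; q_2 = 0.96 × 0.43 × 3.85 = 1.589 m³/s
w_3 = (16.9 − 8.2)/2 = 4.35 m; q_3 = 1.02 × 0.46 × 4.35 = 2.041 m³/s
w_4 = (18.6 − 9.6)/2 = 4.5 m; q_4 = 0.72 × 0.42 × 4.5 = 1.361 m³/s
w_5 = (21.6 − 16.9)/2 = 2.35 m; q_5 = 0.87 × 0.37 × 2.35 = 0.7565 m³/s
w_6 = (23.4 − 18.6)/2 = 2.4 m; q_6 = 0.48 × 0.18 × 2.4 = 0.2074 m³/s
w_7 = (23.4 − 21.6)/2 = 0.9 m; q_7 = 0.41 × 0.10 × 0.9 = 0.03690 m³/s
Q = Σ qᵢ = 6.185 m³/s

6.18 m³/s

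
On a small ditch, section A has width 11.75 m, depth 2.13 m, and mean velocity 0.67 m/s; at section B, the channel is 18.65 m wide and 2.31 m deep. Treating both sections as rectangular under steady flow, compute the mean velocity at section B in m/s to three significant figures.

Q = A₁V₁ = (11.75×2.13) × 0.67 = 16.77 m³/s
A₂ = 18.65 × 2.31 = 43.08 m²
V₂ = Q/A₂ = 16.77/43.08 = 0.3892 m/s

0.389 m/s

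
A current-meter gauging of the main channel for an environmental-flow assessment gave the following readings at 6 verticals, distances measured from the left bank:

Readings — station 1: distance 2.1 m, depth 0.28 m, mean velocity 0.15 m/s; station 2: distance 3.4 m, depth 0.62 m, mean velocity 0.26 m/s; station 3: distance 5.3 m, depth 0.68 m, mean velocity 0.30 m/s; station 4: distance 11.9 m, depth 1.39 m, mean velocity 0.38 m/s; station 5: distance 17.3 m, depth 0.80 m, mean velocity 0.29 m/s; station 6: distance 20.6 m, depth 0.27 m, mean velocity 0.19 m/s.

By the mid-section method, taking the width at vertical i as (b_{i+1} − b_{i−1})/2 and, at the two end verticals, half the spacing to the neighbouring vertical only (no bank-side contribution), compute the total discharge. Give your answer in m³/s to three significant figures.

5.42 m³/s

w_1 = (3.4 − 2.1)/2 = 0.65 m; q_1 = 0.15 × 0.28 × 0.65 = 0.02730 m³/s
w_2 = (5.3 − 2.1)/2 = 1.6 m; q_2 = 0.26 × 0.62 × 1.6 = 0.2579 m³/s
w_3 = (11.9 − 3.4)/2 = 4.25 m; q_3 = 0.30 × 0.68 × 4.25 = 0.8670 m³/s
w_4 = (17.3 − 5.3)/2 = 6 m; q_4 = 0.38 × 1.39 × 6 = 3.169 m³/s
w_5 = (20.6 − 11.9)/2 = 4.35 m; q_5 = 0.29 × 0.80 × 4.35 = 1.009 m³/s
w_6 = (20.6 − 17.3)/2 = 1.65 m; q_6 = 0.19 × 0.27 × 1.65 = 0.08465 m³/s
Q = Σ qᵢ = 5.415 m³/s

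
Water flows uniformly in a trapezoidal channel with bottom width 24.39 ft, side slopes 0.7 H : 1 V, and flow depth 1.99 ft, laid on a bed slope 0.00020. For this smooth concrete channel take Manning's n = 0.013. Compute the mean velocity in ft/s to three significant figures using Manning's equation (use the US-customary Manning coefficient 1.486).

A = (b + z·y)·y = (24.39 + 0.7×1.99)×1.99 = 51.31 ft²
P = b + 2y√(1+z²) = 24.39 + 2×1.99×√(1+0.7²) = 29.25 ft
R = A/P = 51.31/29.25 = 1.754 ft
Q = (1.486/n)·A·R^(2/3)·S^(1/2) = (1.486/0.013) × 51.31 × 1.754^(2/3) × 0.00020^(1/2) = 120.6 ft³/s
V = Q/A = 120.6/51.31 = 2.351 ft/s

2.35 ft/s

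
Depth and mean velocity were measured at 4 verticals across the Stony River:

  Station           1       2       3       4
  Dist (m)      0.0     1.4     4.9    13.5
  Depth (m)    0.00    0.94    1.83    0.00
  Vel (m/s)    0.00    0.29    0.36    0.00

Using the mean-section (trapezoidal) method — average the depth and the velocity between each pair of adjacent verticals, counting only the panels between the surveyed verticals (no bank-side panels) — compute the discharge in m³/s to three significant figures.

Panel 1-2: Δb = 1.4 m, d̄ = (0.00+0.94)/2 = 0.47, v̄ = (0.00+0.29)/2 = 0.145 → q = 1.4×0.47×0.145 = 0.09541 m³/s
Panel 2-3: Δb = 3.5 m, d̄ = (0.94+1.83)/2 = 1.385, v̄ = (0.29+0.36)/2 = 0.325 → q = 3.5×1.385×0.325 = 1.575 m³/s
Panel 3-4: Δb = 8.6 m, d̄ = (1.83+0.00)/2 = 0.915, v̄ = (0.36+0.00)/2 = 0.18 → q = 8.6×0.915×0.18 = 1.416 m³/s
Q = Σ q = 3.087 m³/s

3.09 m³/s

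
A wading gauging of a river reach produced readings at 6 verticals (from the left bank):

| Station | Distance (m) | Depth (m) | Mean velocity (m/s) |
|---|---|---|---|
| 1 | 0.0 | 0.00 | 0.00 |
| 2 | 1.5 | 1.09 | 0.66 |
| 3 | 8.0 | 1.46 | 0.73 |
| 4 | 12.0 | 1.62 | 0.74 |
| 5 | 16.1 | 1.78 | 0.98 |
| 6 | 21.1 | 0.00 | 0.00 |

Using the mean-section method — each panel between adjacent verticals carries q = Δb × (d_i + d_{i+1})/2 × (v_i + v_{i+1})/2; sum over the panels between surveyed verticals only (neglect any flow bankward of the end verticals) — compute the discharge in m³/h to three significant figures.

67400 m³/h

Panel 1-2: Δb = 1.5 m, d̄ = (0.00+1.09)/2 = 0.545, v̄ = (0.00+0.66)/2 = 0.33 → q = 1.5×0.545×0.33 = 0.2698 m³/s
Panel 2-3: Δb = 6.5 m, d̄ = (1.09+1.46)/2 = 1.275, v̄ = (0.66+0.73)/2 = 0.695 → q = 6.5×1.275×0.695 = 5.760 m³/s
Panel 3-4: Δb = 4 m, d̄ = (1.46+1.62)/2 = 1.54, v̄ = (0.73+0.74)/2 = 0.735 → q = 4×1.54×0.735 = 4.528 m³/s
Panel 4-5: Δb = 4.1 m, d̄ = (1.62+1.78)/2 = 1.7, v̄ = (0.74+0.98)/2 = 0.86 → q = 4.1×1.7×0.86 = 5.994 m³/s
Panel 5-6: Δb = 5 m, d̄ = (1.78+0.00)/2 = 0.89, v̄ = (0.98+0.00)/2 = 0.49 → q = 5×0.89×0.49 = 2.181 m³/s
Q = Σ q = 18.73 m³/s
= 18.73 × 3600 = 67430 m³/h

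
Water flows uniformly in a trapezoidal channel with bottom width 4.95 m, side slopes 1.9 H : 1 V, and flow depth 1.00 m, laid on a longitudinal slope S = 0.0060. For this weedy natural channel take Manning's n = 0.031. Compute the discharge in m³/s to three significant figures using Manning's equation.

A = (b + z·y)·y = (4.95 + 1.9×1.00)×1.00 = 6.850 m²
P = b + 2y√(1+z²) = 4.95 + 2×1.00×√(1+1.9²) = 9.244 m
R = A/P = 6.850/9.244 = 0.7410 m
Q = (1/n)·A·R^(2/3)·S^(1/2) = (1/0.031) × 6.850 × 0.7410^(2/3) × 0.0060^(1/2) = 14.02 m³/s

14.0 m³/s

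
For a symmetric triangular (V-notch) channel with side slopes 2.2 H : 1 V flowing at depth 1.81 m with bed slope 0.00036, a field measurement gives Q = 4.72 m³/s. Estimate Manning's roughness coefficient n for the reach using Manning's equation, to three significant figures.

A = z·y² = 2.2×1.81² = 7.207 m²
P = 2y√(1+z²) = 2×1.81×√(1+2.2²) = 8.748 m
R = A/P = 7.207/8.748 = 0.8239 m
n = (1/Q)·A·R^(2/3)·S^(1/2) = (1/4.72) × 7.207 × 0.8788 × 0.01897 = 0.02546

0.0255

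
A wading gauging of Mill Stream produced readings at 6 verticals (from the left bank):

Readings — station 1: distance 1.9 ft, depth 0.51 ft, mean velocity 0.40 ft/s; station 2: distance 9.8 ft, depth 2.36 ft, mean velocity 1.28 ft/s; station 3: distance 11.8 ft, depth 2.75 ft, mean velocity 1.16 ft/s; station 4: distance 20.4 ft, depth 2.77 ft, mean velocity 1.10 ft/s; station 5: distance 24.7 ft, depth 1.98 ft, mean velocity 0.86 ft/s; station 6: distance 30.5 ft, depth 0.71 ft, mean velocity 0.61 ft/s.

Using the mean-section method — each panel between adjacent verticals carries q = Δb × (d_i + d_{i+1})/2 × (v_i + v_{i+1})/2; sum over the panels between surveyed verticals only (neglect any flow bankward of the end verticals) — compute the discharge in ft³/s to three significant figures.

Panel 1-2: Δb = 7.9 ft, d̄ = (0.51+2.36)/2 = 1.435, v̄ = (0.40+1.28)/2 = 0.84 → q = 7.9×1.435×0.84 = 9.523 ft³/s
Panel 2-3: Δb = 2 ft, d̄ = (2.36+2.75)/2 = 2.555, v̄ = (1.28+1.16)/2 = 1.22 → q = 2×2.555×1.22 = 6.234 ft³/s
Panel 3-4: Δb = 8.6 ft, d̄ = (2.75+2.77)/2 = 2.76, v̄ = (1.16+1.10)/2 = 1.13 → q = 8.6×2.76×1.13 = 26.82 ft³/s
Panel 4-5: Δb = 4.3 ft, d̄ = (2.77+1.98)/2 = 2.375, v̄ = (1.10+0.86)/2 = 0.98 → q = 4.3×2.375×0.98 = 10.01 ft³/s
Panel 5-6: Δb = 5.8 ft, d̄ = (1.98+0.71)/2 = 1.345, v̄ = (0.86+0.61)/2 = 0.735 → q = 5.8×1.345×0.735 = 5.734 ft³/s
Q = Σ q = 58.32 ft³/s

58.3 ft³/s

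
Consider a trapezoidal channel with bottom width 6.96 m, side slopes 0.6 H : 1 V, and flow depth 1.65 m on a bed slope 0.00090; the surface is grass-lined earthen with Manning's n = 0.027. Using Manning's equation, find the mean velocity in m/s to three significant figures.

A = (b + z·y)·y = (6.96 + 0.6×1.65)×1.65 = 13.12 m²
P = b + 2y√(1+z²) = 6.96 + 2×1.65×√(1+0.6²) = 10.81 m
R = A/P = 13.12/10.81 = 1.214 m
Q = (1/n)·A·R^(2/3)·S^(1/2) = (1/0.027) × 13.12 × 1.214^(2/3) × 0.00090^(1/2) = 16.58 m³/s
V = Q/A = 16.58/13.12 = 1.264 m/s

1.26 m/s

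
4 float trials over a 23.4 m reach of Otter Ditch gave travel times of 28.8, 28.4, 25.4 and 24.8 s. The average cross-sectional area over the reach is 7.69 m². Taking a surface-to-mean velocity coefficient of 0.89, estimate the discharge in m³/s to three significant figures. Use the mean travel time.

t̄ = (28.8 + 28.4 + 25.4 + 24.8) / 4 = 26.85 s
v_surface = L / t̄ = 23.4 / 26.85 = 0.8715 m/s
v_mean = 0.89 × 0.8715 = 0.7756 m/s
Q = A × v_mean = 7.69 × 0.7756 = 5.965 m³/s

5.96 m³/s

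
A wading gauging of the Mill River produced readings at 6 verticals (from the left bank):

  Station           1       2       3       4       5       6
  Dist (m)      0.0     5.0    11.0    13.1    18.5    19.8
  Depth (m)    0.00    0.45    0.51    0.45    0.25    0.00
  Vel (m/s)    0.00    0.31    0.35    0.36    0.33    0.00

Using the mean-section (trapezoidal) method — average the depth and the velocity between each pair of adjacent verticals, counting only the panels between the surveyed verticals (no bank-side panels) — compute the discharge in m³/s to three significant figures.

2.16 m³/s

Panel 1-2: Δb = 5 m, d̄ = (0.00+0.45)/2 = 0.225, v̄ = (0.00+0.31)/2 = 0.155 → q = 5×0.225×0.155 = 0.1744 m³/s
Panel 2-3: Δb = 6 m, d̄ = (0.45+0.51)/2 = 0.48, v̄ = (0.31+0.35)/2 = 0.33 → q = 6×0.48×0.33 = 0.9504 m³/s
Panel 3-4: Δb = 2.1 m, d̄ = (0.51+0.45)/2 = 0.48, v̄ = (0.35+0.36)/2 = 0.355 → q = 2.1×0.48×0.355 = 0.3578 m³/s
Panel 4-5: Δb = 5.4 m, d̄ = (0.45+0.25)/2 = 0.35, v̄ = (0.36+0.33)/2 = 0.345 → q = 5.4×0.35×0.345 = 0.6521 m³/s
Panel 5-6: Δb = 1.3 m, d̄ = (0.25+0.00)/2 = 0.125, v̄ = (0.33+0.00)/2 = 0.165 → q = 1.3×0.125×0.165 = 0.02681 m³/s
Q = Σ q = 2.161 m³/s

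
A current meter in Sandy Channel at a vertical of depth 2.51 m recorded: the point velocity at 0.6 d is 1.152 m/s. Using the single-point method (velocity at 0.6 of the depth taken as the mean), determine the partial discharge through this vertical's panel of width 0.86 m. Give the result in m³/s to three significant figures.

2.49 m³/s

v̄ = v₀.₆ = 1.152 m/s
q = v̄ × d × w = 1.152 × 2.51 × 0.86 = 2.487 m³/s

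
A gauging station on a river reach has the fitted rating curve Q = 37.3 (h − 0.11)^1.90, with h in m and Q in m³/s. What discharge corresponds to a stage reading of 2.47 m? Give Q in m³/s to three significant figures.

191 m³/s

Q = 37.3 × (2.47 − 0.11)^1.90 = 37.3 × 2.36^1.90 = 190.7 m³/s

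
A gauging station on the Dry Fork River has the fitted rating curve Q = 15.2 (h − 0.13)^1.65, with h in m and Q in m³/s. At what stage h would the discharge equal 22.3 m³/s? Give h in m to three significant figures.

1.39 m

h − h₀ = (Q/C)^(1/b) = (22.3/15.2)^(1/1.65) = 1.261 m
h = 0.13 + 1.261 = 1.391 m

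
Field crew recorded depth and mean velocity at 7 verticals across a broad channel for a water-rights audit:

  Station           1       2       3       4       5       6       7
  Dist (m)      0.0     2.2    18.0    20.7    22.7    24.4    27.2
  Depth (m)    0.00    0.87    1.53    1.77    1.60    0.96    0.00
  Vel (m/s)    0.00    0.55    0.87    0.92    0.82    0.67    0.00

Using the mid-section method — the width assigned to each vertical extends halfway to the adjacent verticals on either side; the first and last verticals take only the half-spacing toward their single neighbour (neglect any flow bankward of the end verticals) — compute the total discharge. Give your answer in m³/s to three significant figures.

24.3 m³/s

w_2 = (18.0 − 0.0)/2 = 9 m; q_2 = 0.55 × 0.87 × 9 = 4.307 m³/s
w_3 = (20.7 − 2.2)/2 = 9.25 m; q_3 = 0.87 × 1.53 × 9.25 = 12.31 m³/s
w_4 = (22.7 − 18.0)/2 = 2.35 m; q_4 = 0.92 × 1.77 × 2.35 = 3.827 m³/s
w_5 = (24.4 − 20.7)/2 = 1.85 m; q_5 = 0.82 × 1.60 × 1.85 = 2.427 m³/s
w_6 = (27.2 − 22.7)/2 = 2.25 m; q_6 = 0.67 × 0.96 × 2.25 = 1.447 m³/s
Stations 1, 7 contribute zero (depth or velocity is 0).
Q = Σ qᵢ = 24.32 m³/s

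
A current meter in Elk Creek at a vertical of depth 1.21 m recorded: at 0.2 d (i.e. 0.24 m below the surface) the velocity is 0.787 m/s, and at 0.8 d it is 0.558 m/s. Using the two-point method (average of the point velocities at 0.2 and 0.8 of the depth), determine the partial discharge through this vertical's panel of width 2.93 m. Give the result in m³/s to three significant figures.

v̄ = (0.787 + 0.558) / 2 = 0.6725 m/s
q = v̄ × d × w = 0.6725 × 1.21 × 2.93 = 2.384 m³/s

2.38 m³/s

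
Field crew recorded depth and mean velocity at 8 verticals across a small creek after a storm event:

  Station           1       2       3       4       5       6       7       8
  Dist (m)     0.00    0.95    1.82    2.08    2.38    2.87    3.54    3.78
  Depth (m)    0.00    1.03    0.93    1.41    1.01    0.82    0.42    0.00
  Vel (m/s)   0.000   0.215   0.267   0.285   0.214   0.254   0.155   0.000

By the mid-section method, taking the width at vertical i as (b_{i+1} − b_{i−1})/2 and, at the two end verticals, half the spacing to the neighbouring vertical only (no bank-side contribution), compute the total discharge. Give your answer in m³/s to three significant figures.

w_2 = (1.82 − 0.00)/2 = 0.91 m; q_2 = 0.215 × 1.03 × 0.91 = 0.2015 m³/s
w_3 = (2.08 − 0.95)/2 = 0.565 m; q_3 = 0.267 × 0.93 × 0.565 = 0.1403 m³/s
w_4 = (2.38 − 1.82)/2 = 0.28 m; q_4 = 0.285 × 1.41 × 0.28 = 0.1125 m³/s
w_5 = (2.87 − 2.08)/2 = 0.395 m; q_5 = 0.214 × 1.01 × 0.395 = 0.08538 m³/s
w_6 = (3.54 − 2.38)/2 = 0.58 m; q_6 = 0.254 × 0.82 × 0.58 = 0.1208 m³/s
w_7 = (3.78 − 2.87)/2 = 0.455 m; q_7 = 0.155 × 0.42 × 0.455 = 0.02962 m³/s
Stations 1, 8 contribute zero (depth or velocity is 0).
Q = Σ qᵢ = 0.6901 m³/s

0.690 m³/s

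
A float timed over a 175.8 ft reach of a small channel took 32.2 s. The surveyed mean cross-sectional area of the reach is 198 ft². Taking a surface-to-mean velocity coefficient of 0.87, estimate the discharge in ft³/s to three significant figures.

v_surface = L / t̄ = 175.8 / 32.2 = 5.460 ft/s
v_mean = 0.87 × 5.460 = 4.750 ft/s
Q = A × v_mean = 198 × 4.750 = 940.5 ft³/s

940 ft³/s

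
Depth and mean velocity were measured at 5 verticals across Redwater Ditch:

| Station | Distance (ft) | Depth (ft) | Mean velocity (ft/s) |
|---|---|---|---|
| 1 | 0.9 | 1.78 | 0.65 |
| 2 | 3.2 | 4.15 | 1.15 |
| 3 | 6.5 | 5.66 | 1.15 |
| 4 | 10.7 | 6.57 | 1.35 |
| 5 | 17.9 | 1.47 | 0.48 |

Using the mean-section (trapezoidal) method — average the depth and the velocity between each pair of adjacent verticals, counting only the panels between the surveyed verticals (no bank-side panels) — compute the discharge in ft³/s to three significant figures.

83.3 ft³/s

Panel 1-2: Δb = 2.3 ft, d̄ = (1.78+4.15)/2 = 2.965, v̄ = (0.65+1.15)/2 = 0.9 → q = 2.3×2.965×0.9 = 6.138 ft³/s
Panel 2-3: Δb = 3.3 ft, d̄ = (4.15+5.66)/2 = 4.905, v̄ = (1.15+1.15)/2 = 1.15 → q = 3.3×4.905×1.15 = 18.61 ft³/s
Panel 3-4: Δb = 4.2 ft, d̄ = (5.66+6.57)/2 = 6.115, v̄ = (1.15+1.35)/2 = 1.25 → q = 4.2×6.115×1.25 = 32.10 ft³/s
Panel 4-5: Δb = 7.2 ft, d̄ = (6.57+1.47)/2 = 4.02, v̄ = (1.35+0.48)/2 = 0.915 → q = 7.2×4.02×0.915 = 26.48 ft³/s
Q = Σ q = 83.34 ft³/s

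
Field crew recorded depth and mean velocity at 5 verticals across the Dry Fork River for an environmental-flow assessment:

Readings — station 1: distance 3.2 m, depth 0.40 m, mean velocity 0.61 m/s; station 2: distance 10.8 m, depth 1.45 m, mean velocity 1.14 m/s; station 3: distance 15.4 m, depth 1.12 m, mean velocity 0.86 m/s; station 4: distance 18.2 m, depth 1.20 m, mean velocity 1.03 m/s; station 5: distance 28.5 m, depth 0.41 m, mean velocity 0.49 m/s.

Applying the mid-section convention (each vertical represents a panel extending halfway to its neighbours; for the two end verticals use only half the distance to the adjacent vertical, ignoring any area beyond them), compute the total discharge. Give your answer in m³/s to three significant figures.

w_1 = (10.8 − 3.2)/2 = 3.8 m; q_1 = 0.61 × 0.40 × 3.8 = 0.9272 m³/s
w_2 = (15.4 − 3.2)/2 = 6.1 m; q_2 = 1.14 × 1.45 × 6.1 = 10.08 m³/s
w_3 = (18.2 − 10.8)/2 = 3.7 m; q_3 = 0.86 × 1.12 × 3.7 = 3.564 m³/s
w_4 = (28.5 − 15.4)/2 = 6.55 m; q_4 = 1.03 × 1.20 × 6.55 = 8.096 m³/s
w_5 = (28.5 − 18.2)/2 = 5.15 m; q_5 = 0.49 × 0.41 × 5.15 = 1.035 m³/s
Q = Σ qᵢ = 23.70 m³/s

23.7 m³/s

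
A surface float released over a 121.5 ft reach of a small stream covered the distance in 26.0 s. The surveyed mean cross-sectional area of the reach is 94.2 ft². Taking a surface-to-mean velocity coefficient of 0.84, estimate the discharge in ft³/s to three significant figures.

v_surface = L / t̄ = 121.5 / 26 = 4.673 ft/s
v_mean = 0.84 × 4.673 = 3.925 ft/s
Q = A × v_mean = 94.2 × 3.925 = 369.8 ft³/s

370 ft³/s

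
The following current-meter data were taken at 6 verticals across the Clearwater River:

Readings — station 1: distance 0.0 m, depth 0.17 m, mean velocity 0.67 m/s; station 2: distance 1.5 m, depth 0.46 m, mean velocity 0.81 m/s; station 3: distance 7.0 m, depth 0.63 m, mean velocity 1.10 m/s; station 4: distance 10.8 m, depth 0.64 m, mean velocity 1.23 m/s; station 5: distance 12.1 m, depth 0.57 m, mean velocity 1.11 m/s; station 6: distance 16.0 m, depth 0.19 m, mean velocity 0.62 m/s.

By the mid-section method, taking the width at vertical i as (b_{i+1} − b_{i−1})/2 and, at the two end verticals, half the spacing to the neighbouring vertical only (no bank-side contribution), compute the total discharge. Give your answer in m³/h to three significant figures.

30600 m³/h

w_1 = (1.5 − 0.0)/2 = 0.75 m; q_1 = 0.67 × 0.17 × 0.75 = 0.08543 m³/s
w_2 = (7.0 − 0.0)/2 = 3.5 m; q_2 = 0.81 × 0.46 × 3.5 = 1.304 m³/s
w_3 = (10.8 − 1.5)/2 = 4.65 m; q_3 = 1.10 × 0.63 × 4.65 = 3.222 m³/s
w_4 = (12.1 − 7.0)/2 = 2.55 m; q_4 = 1.23 × 0.64 × 2.55 = 2.007 m³/s
w_5 = (16.0 − 10.8)/2 = 2.6 m; q_5 = 1.11 × 0.57 × 2.6 = 1.645 m³/s
w_6 = (16.0 − 12.1)/2 = 1.95 m; q_6 = 0.62 × 0.19 × 1.95 = 0.2297 m³/s
Q = Σ qᵢ = 8.494 m³/s
= 8.494 × 3600 = 30580 m³/h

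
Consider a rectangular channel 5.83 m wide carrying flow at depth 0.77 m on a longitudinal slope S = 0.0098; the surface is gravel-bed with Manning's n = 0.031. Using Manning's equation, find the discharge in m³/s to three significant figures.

10.3 m³/s

A = b·y = 5.83 × 0.77 = 4.489 m²
P = b + 2y = 5.83 + 2×0.77 = 7.370 m
R = A/P = 4.489/7.370 = 0.6091 m
Q = (1/n)·A·R^(2/3)·S^(1/2) = (1/0.031) × 4.489 × 0.6091^(2/3) × 0.0098^(1/2) = 10.30 m³/s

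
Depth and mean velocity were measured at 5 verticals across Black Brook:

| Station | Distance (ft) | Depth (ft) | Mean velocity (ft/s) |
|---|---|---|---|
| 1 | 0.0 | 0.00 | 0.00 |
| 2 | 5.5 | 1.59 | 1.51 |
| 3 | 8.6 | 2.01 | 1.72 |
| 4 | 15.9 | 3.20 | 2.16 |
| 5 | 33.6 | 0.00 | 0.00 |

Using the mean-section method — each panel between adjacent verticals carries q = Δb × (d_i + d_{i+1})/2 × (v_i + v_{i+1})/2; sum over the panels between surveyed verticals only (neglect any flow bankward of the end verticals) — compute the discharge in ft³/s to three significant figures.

79.8 ft³/s

Panel 1-2: Δb = 5.5 ft, d̄ = (0.00+1.59)/2 = 0.795, v̄ = (0.00+1.51)/2 = 0.755 → q = 5.5×0.795×0.755 = 3.301 ft³/s
Panel 2-3: Δb = 3.1 ft, d̄ = (1.59+2.01)/2 = 1.8, v̄ = (1.51+1.72)/2 = 1.615 → q = 3.1×1.8×1.615 = 9.012 ft³/s
Panel 3-4: Δb = 7.3 ft, d̄ = (2.01+3.20)/2 = 2.605, v̄ = (1.72+2.16)/2 = 1.94 → q = 7.3×2.605×1.94 = 36.89 ft³/s
Panel 4-5: Δb = 17.7 ft, d̄ = (3.20+0.00)/2 = 1.6, v̄ = (2.16+0.00)/2 = 1.08 → q = 17.7×1.6×1.08 = 30.59 ft³/s
Q = Σ q = 79.79 ft³/s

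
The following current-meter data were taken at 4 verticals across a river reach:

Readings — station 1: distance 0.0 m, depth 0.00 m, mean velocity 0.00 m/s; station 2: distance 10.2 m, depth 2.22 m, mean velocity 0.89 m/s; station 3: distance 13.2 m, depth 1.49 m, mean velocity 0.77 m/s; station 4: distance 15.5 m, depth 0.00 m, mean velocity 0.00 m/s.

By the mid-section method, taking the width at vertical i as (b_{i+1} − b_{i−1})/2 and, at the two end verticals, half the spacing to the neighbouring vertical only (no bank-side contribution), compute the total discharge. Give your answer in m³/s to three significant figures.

16.1 m³/s

w_2 = (13.2 − 0.0)/2 = 6.6 m; q_2 = 0.89 × 2.22 × 6.6 = 13.04 m³/s
w_3 = (15.5 − 10.2)/2 = 2.65 m; q_3 = 0.77 × 1.49 × 2.65 = 3.040 m³/s
Stations 1, 4 contribute zero (depth or velocity is 0).
Q = Σ qᵢ = 16.08 m³/s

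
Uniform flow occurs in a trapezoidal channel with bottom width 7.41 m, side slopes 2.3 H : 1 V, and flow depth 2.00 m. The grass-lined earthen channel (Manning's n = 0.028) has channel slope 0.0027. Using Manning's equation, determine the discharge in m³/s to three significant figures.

55.2 m³/s

A = (b + z·y)·y = (7.41 + 2.3×2.00)×2.00 = 24.02 m²
P = b + 2y√(1+z²) = 7.41 + 2×2.00×√(1+2.3²) = 17.44 m
R = A/P = 24.02/17.44 = 1.377 m
Q = (1/n)·A·R^(2/3)·S^(1/2) = (1/0.028) × 24.02 × 1.377^(2/3) × 0.0027^(1/2) = 55.18 m³/s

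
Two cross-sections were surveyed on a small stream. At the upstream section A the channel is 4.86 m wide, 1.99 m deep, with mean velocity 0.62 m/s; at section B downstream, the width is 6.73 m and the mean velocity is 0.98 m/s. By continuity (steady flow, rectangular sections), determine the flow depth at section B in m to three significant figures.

Q = A₁V₁ = (4.86×1.99) × 0.62 = 5.996 m³/s
d₂ = Q/(b₂ V₂) = 5.996/(6.73×0.98) = 0.9092 m

0.909 m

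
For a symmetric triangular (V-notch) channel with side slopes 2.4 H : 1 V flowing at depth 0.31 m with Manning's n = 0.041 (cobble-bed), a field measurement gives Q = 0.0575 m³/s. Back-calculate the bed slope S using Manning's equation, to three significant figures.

A = z·y² = 2.4×0.31² = 0.2306 m²
P = 2y√(1+z²) = 2×0.31×√(1+2.4²) = 1.612 m
R = A/P = 0.2306/1.612 = 0.1431 m
S = (Q·n / (1·A·R^(2/3)))² = (0.0575×0.041 / (1×0.2306×0.2736))² = 0.001396

0.00140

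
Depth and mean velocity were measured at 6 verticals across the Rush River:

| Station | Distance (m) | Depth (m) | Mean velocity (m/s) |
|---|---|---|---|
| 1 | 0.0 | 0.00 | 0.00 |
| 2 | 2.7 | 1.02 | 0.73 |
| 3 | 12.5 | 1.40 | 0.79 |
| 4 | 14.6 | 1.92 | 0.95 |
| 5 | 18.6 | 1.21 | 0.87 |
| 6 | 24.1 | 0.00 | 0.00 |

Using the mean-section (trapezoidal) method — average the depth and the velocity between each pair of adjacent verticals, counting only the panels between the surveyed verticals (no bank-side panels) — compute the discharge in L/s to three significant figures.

Panel 1-2: Δb = 2.7 m, d̄ = (0.00+1.02)/2 = 0.51, v̄ = (0.00+0.73)/2 = 0.365 → q = 2.7×0.51×0.365 = 0.5026 m³/s
Panel 2-3: Δb = 9.8 m, d̄ = (1.02+1.40)/2 = 1.21, v̄ = (0.73+0.79)/2 = 0.76 → q = 9.8×1.21×0.76 = 9.012 m³/s
Panel 3-4: Δb = 2.1 m, d̄ = (1.40+1.92)/2 = 1.66, v̄ = (0.79+0.95)/2 = 0.87 → q = 2.1×1.66×0.87 = 3.033 m³/s
Panel 4-5: Δb = 4 m, d̄ = (1.92+1.21)/2 = 1.565, v̄ = (0.95+0.87)/2 = 0.91 → q = 4×1.565×0.91 = 5.697 m³/s
Panel 5-6: Δb = 5.5 m, d̄ = (1.21+0.00)/2 = 0.605, v̄ = (0.87+0.00)/2 = 0.435 → q = 5.5×0.605×0.435 = 1.447 m³/s
Q = Σ q = 19.69 m³/s
= 19.69 × 1000 = 19690 L/s

19700 L/s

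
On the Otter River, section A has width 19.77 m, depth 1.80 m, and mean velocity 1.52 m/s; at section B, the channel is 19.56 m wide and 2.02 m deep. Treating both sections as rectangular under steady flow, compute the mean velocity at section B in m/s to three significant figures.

Q = A₁V₁ = (19.77×1.80) × 1.52 = 54.09 m³/s
A₂ = 19.56 × 2.02 = 39.51 m²
V₂ = Q/A₂ = 54.09/39.51 = 1.369 m/s

1.37 m/s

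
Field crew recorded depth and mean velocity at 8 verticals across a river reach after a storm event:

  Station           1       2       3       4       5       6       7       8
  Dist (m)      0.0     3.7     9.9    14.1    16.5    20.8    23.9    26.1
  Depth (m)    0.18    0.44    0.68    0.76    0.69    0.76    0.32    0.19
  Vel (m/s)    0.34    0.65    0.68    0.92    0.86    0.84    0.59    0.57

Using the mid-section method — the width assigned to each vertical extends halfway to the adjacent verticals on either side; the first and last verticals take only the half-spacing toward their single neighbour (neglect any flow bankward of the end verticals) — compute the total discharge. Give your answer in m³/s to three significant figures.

w_1 = (3.7 − 0.0)/2 = 1.85 m; q_1 = 0.34 × 0.18 × 1.85 = 0.1132 m³/s
w_2 = (9.9 − 0.0)/2 = 4.95 m; q_2 = 0.65 × 0.44 × 4.95 = 1.416 m³/s
w_3 = (14.1 − 3.7)/2 = 5.2 m; q_3 = 0.68 × 0.68 × 5.2 = 2.404 m³/s
w_4 = (16.5 − 9.9)/2 = 3.3 m; q_4 = 0.92 × 0.76 × 3.3 = 2.307 m³/s
w_5 = (20.8 − 14.1)/2 = 3.35 m; q_5 = 0.86 × 0.69 × 3.35 = 1.988 m³/s
w_6 = (23.9 − 16.5)/2 = 3.7 m; q_6 = 0.84 × 0.76 × 3.7 = 2.362 m³/s
w_7 = (26.1 − 20.8)/2 = 2.65 m; q_7 = 0.59 × 0.32 × 2.65 = 0.5003 m³/s
w_8 = (26.1 − 23.9)/2 = 1.1 m; q_8 = 0.57 × 0.19 × 1.1 = 0.1191 m³/s
Q = Σ qᵢ = 11.21 m³/s

11.2 m³/s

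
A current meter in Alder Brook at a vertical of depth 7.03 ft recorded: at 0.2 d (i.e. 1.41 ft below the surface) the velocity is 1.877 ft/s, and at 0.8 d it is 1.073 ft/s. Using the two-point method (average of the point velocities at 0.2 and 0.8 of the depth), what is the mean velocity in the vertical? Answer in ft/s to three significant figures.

v̄ = (1.877 + 1.073) / 2 = 1.475 ft/s

1.48 ft/s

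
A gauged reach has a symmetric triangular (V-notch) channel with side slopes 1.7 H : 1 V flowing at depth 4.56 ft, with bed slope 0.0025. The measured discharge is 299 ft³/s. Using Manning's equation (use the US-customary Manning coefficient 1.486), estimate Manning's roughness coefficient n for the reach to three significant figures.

0.0138

A = z·y² = 1.7×4.56² = 35.35 ft²
P = 2y√(1+z²) = 2×4.56×√(1+1.7²) = 17.99 ft
R = A/P = 35.35/17.99 = 1.965 ft
n = (1.486/Q)·A·R^(2/3)·S^(1/2) = (1.486/299) × 35.35 × 1.569 × 0.05000 = 0.01378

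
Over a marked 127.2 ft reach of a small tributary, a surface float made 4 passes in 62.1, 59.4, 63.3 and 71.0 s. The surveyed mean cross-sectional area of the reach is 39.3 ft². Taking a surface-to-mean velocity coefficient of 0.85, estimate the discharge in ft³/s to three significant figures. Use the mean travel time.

t̄ = (62.1 + 59.4 + 63.3 + 71.0) / 4 = 63.95 s
v_surface = L / t̄ = 127.2 / 63.95 = 1.989 ft/s
v_mean = 0.85 × 1.989 = 1.691 ft/s
Q = A × v_mean = 39.3 × 1.691 = 66.44 ft³/s

66.4 ft³/s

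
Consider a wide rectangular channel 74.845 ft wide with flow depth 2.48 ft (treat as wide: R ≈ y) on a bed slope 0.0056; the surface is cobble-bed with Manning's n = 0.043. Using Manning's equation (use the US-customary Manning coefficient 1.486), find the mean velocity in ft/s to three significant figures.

A = b·y = 74.845 × 2.48 = 185.6 ft²
Wide channel: R ≈ y = 2.48 ft
Q = (1.486/n)·A·R^(2/3)·S^(1/2) = (1.486/0.043) × 185.6 × 2.480^(2/3) × 0.0056^(1/2) = 879.5 ft³/s
V = Q/A = 879.5/185.6 = 4.738 ft/s

4.74 ft/s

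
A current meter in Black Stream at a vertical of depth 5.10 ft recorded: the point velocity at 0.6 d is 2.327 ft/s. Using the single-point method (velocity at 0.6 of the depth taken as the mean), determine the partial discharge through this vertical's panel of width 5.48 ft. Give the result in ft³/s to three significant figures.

v̄ = v₀.₆ = 2.327 ft/s
q = v̄ × d × w = 2.327 × 5.10 × 5.48 = 65.03 ft³/s

65.0 ft³/s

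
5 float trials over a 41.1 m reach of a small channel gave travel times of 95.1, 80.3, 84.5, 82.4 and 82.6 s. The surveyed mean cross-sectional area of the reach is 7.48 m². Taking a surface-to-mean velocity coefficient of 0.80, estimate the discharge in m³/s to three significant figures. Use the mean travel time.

t̄ = (95.1 + 80.3 + 84.5 + 82.4 + 82.6) / 5 = 84.98 s
v_surface = L / t̄ = 41.1 / 84.98 = 0.4836 m/s
v_mean = 0.80 × 0.4836 = 0.3869 m/s
Q = A × v_mean = 7.48 × 0.3869 = 2.894 m³/s

2.89 m³/s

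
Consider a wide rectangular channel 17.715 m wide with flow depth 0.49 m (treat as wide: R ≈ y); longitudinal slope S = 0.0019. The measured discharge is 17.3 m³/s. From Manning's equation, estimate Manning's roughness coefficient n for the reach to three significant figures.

0.0136

A = b·y = 17.715 × 0.49 = 8.680 m²
Wide channel: R ≈ y = 0.49 m
n = (1/Q)·A·R^(2/3)·S^(1/2) = (1/17.3) × 8.680 × 0.6215 × 0.04359 = 0.01359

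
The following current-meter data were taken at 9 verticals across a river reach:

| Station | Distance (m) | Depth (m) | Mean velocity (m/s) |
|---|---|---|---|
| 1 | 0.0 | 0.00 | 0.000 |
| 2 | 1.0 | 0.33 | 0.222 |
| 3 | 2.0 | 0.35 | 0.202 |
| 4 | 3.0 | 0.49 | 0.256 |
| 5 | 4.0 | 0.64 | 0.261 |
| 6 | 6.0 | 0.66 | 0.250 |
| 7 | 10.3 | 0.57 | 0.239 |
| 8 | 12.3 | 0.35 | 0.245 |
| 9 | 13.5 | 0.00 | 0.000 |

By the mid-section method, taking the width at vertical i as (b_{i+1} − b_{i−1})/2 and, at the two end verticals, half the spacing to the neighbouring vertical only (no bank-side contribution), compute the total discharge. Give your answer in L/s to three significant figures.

1610 L/s

w_2 = (2.0 − 0.0)/2 = 1 m; q_2 = 0.222 × 0.33 × 1 = 0.07326 m³/s
w_3 = (3.0 − 1.0)/2 = 1 m; q_3 = 0.202 × 0.35 × 1 = 0.07070 m³/s
w_4 = (4.0 − 2.0)/2 = 1 m; q_4 = 0.256 × 0.49 × 1 = 0.1254 m³/s
w_5 = (6.0 − 3.0)/2 = 1.5 m; q_5 = 0.261 × 0.64 × 1.5 = 0.2506 m³/s
w_6 = (10.3 − 4.0)/2 = 3.15 m; q_6 = 0.250 × 0.66 × 3.15 = 0.5198 m³/s
w_7 = (12.3 − 6.0)/2 = 3.15 m; q_7 = 0.239 × 0.57 × 3.15 = 0.4291 m³/s
w_8 = (13.5 − 10.3)/2 = 1.6 m; q_8 = 0.245 × 0.35 × 1.6 = 0.1372 m³/s
Stations 1, 9 contribute zero (depth or velocity is 0).
Q = Σ qᵢ = 1.606 m³/s
= 1.606 × 1000 = 1606 L/s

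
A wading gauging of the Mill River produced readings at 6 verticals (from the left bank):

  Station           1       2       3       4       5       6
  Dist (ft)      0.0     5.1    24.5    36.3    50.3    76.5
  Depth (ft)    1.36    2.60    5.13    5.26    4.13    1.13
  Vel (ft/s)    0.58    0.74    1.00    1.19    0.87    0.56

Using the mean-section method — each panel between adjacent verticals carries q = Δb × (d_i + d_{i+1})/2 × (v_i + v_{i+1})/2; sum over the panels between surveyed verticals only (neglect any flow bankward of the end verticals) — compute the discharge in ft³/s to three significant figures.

Panel 1-2: Δb = 5.1 ft, d̄ = (1.36+2.60)/2 = 1.98, v̄ = (0.58+0.74)/2 = 0.66 → q = 5.1×1.98×0.66 = 6.665 ft³/s
Panel 2-3: Δb = 19.4 ft, d̄ = (2.60+5.13)/2 = 3.865, v̄ = (0.74+1.00)/2 = 0.87 → q = 19.4×3.865×0.87 = 65.23 ft³/s
Panel 3-4: Δb = 11.8 ft, d̄ = (5.13+5.26)/2 = 5.195, v̄ = (1.00+1.19)/2 = 1.095 → q = 11.8×5.195×1.095 = 67.12 ft³/s
Panel 4-5: Δb = 14 ft, d̄ = (5.26+4.13)/2 = 4.695, v̄ = (1.19+0.87)/2 = 1.03 → q = 14×4.695×1.03 = 67.70 ft³/s
Panel 5-6: Δb = 26.2 ft, d̄ = (4.13+1.13)/2 = 2.63, v̄ = (0.87+0.56)/2 = 0.715 → q = 26.2×2.63×0.715 = 49.27 ft³/s
Q = Σ q = 256.0 ft³/s

256 ft³/s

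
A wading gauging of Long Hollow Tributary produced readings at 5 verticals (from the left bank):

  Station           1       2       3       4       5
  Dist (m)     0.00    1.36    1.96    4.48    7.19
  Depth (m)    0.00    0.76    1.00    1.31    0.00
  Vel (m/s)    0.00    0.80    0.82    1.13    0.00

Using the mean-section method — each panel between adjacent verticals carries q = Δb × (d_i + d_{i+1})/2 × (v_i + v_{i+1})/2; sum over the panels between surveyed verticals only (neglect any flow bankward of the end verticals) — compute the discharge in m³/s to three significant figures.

4.48 m³/s

Panel 1-2: Δb = 1.36 m, d̄ = (0.00+0.76)/2 = 0.38, v̄ = (0.00+0.80)/2 = 0.4 → q = 1.36×0.38×0.4 = 0.2067 m³/s
Panel 2-3: Δb = 0.6 m, d̄ = (0.76+1.00)/2 = 0.88, v̄ = (0.80+0.82)/2 = 0.81 → q = 0.6×0.88×0.81 = 0.4277 m³/s
Panel 3-4: Δb = 2.52 m, d̄ = (1.00+1.31)/2 = 1.155, v̄ = (0.82+1.13)/2 = 0.975 → q = 2.52×1.155×0.975 = 2.838 m³/s
Panel 4-5: Δb = 2.71 m, d̄ = (1.31+0.00)/2 = 0.655, v̄ = (1.13+0.00)/2 = 0.565 → q = 2.71×0.655×0.565 = 1.003 m³/s
Q = Σ q = 4.475 m³/s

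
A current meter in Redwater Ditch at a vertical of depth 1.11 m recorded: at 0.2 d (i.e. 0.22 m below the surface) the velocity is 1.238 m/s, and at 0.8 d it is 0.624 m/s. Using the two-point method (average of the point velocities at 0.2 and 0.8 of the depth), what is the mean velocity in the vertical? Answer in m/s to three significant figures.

v̄ = (1.238 + 0.624) / 2 = 0.9310 m/s

0.931 m/s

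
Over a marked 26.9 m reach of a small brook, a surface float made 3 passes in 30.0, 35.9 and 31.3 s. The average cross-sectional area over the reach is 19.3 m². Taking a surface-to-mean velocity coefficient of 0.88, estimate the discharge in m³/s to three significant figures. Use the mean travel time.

t̄ = (30.0 + 35.9 + 31.3) / 3 = 32.4 s
v_surface = L / t̄ = 26.9 / 32.4 = 0.8302 m/s
v_mean = 0.88 × 0.8302 = 0.7306 m/s
Q = A × v_mean = 19.3 × 0.7306 = 14.10 m³/s

14.1 m³/s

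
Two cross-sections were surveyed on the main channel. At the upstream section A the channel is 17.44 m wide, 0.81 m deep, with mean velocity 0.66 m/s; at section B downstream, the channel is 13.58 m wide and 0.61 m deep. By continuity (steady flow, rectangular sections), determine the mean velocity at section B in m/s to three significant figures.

1.13 m/s

Q = A₁V₁ = (17.44×0.81) × 0.66 = 9.323 m³/s
A₂ = 13.58 × 0.61 = 8.284 m²
V₂ = Q/A₂ = 9.323/8.284 = 1.126 m/s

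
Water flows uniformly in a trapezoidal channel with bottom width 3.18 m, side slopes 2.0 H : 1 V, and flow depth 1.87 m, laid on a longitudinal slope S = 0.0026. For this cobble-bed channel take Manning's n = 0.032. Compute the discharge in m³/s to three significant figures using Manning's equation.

A = (b + z·y)·y = (3.18 + 2.0×1.87)×1.87 = 12.94 m²
P = b + 2y√(1+z²) = 3.18 + 2×1.87×√(1+2.0²) = 11.54 m
R = A/P = 12.94/11.54 = 1.121 m
Q = (1/n)·A·R^(2/3)·S^(1/2) = (1/0.032) × 12.94 × 1.121^(2/3) × 0.0026^(1/2) = 22.25 m³/s

22.3 m³/s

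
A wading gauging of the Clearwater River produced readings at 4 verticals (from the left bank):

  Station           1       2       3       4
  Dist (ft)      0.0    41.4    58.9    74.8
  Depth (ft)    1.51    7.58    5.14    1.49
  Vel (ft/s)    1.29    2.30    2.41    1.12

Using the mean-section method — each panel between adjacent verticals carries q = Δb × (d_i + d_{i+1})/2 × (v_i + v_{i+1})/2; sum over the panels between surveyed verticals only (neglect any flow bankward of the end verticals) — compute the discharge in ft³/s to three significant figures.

693 ft³/s

Panel 1-2: Δb = 41.4 ft, d̄ = (1.51+7.58)/2 = 4.545, v̄ = (1.29+2.30)/2 = 1.795 → q = 41.4×4.545×1.795 = 337.8 ft³/s
Panel 2-3: Δb = 17.5 ft, d̄ = (7.58+5.14)/2 = 6.36, v̄ = (2.30+2.41)/2 = 2.355 → q = 17.5×6.36×2.355 = 262.1 ft³/s
Panel 3-4: Δb = 15.9 ft, d̄ = (5.14+1.49)/2 = 3.315, v̄ = (2.41+1.12)/2 = 1.765 → q = 15.9×3.315×1.765 = 93.03 ft³/s
Q = Σ q = 692.9 ft³/s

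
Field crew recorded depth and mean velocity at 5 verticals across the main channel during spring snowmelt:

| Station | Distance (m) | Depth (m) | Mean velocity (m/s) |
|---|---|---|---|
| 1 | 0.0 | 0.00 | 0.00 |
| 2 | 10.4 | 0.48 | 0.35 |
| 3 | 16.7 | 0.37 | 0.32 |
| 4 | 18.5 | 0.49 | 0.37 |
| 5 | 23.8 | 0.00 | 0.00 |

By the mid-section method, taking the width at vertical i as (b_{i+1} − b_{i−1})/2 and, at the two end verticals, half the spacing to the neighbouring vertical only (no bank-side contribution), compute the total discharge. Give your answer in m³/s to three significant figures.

2.53 m³/s

w_2 = (16.7 − 0.0)/2 = 8.35 m; q_2 = 0.35 × 0.48 × 8.35 = 1.403 m³/s
w_3 = (18.5 − 10.4)/2 = 4.05 m; q_3 = 0.32 × 0.37 × 4.05 = 0.4795 m³/s
w_4 = (23.8 − 16.7)/2 = 3.55 m; q_4 = 0.37 × 0.49 × 3.55 = 0.6436 m³/s
Stations 1, 5 contribute zero (depth or velocity is 0).
Q = Σ qᵢ = 2.526 m³/s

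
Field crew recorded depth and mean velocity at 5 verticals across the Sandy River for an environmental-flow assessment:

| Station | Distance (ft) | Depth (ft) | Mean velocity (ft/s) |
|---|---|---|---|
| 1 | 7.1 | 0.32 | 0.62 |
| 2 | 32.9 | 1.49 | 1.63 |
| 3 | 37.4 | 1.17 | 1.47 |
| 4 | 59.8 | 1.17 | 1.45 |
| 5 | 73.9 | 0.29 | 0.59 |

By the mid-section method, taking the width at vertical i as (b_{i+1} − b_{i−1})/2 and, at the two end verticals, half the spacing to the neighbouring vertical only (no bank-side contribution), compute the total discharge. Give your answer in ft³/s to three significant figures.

94.7 ft³/s

w_1 = (32.9 − 7.1)/2 = 12.9 ft; q_1 = 0.62 × 0.32 × 12.9 = 2.559 ft³/s
w_2 = (37.4 − 7.1)/2 = 15.15 ft; q_2 = 1.63 × 1.49 × 15.15 = 36.79 ft³/s
w_3 = (59.8 − 32.9)/2 = 13.45 ft; q_3 = 1.47 × 1.17 × 13.45 = 23.13 ft³/s
w_4 = (73.9 − 37.4)/2 = 18.25 ft; q_4 = 1.45 × 1.17 × 18.25 = 30.96 ft³/s
w_5 = (73.9 − 59.8)/2 = 7.05 ft; q_5 = 0.59 × 0.29 × 7.05 = 1.206 ft³/s
Q = Σ qᵢ = 94.65 ft³/s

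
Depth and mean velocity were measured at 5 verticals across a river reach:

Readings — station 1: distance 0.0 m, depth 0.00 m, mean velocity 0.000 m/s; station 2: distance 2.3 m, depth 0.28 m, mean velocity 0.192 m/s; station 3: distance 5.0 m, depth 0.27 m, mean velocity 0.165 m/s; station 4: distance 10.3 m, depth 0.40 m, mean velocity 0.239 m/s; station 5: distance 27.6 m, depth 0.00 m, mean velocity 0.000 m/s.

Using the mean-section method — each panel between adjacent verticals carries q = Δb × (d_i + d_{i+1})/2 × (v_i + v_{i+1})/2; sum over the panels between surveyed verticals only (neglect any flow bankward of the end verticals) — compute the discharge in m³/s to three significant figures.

0.936 m³/s

Panel 1-2: Δb = 2.3 m, d̄ = (0.00+0.28)/2 = 0.14, v̄ = (0.000+0.192)/2 = 0.096 → q = 2.3×0.14×0.096 = 0.03091 m³/s
Panel 2-3: Δb = 2.7 m, d̄ = (0.28+0.27)/2 = 0.275, v̄ = (0.192+0.165)/2 = 0.1785 → q = 2.7×0.275×0.1785 = 0.1325 m³/s
Panel 3-4: Δb = 5.3 m, d̄ = (0.27+0.40)/2 = 0.335, v̄ = (0.165+0.239)/2 = 0.202 → q = 5.3×0.335×0.202 = 0.3587 m³/s
Panel 4-5: Δb = 17.3 m, d̄ = (0.40+0.00)/2 = 0.2, v̄ = (0.239+0.000)/2 = 0.1195 → q = 17.3×0.2×0.1195 = 0.4135 m³/s
Q = Σ q = 0.9356 m³/s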